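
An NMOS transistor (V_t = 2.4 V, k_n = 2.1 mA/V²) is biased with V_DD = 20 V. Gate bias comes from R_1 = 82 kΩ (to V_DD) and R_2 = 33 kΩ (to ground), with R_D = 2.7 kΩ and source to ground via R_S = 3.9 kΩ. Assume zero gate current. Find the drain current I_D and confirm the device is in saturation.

I_D ≈ 0.65 mA

V_G = V_DD·R_2/(R_1+R_2) = 20×33/115 = 5.74 V.
Assume saturation: I_D = (k_n/2)(V_GS − V_t)² with V_GS = V_G − I_D·R_S = 5.74 − 3.9·I_D.
Substituting gives 16·I_D² − 28.3·I_D + 11.7 = 0, with roots I_D = 0.654 or 1.12 mA.
The root I_D = 1.12 mA gives V_GS = 1.37 V ≤ V_t, so take I_D = 0.654 mA.
Then V_GS = 3.19 V and V_DS = V_DD − I_D(R_D+R_S) = 20 − 0.654×6.6 = 15.7 V.
Saturation requires V_DS ≥ V_GS − V_t = 0.789 V; 15.7 ≥ 0.789 ✓.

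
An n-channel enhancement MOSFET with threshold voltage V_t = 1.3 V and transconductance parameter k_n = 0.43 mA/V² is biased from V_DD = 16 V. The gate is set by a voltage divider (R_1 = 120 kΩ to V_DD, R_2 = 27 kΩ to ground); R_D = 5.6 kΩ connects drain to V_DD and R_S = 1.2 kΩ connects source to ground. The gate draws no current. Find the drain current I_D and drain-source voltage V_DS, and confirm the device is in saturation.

V_G = V_DD·R_2/(R_1+R_2) = 16×27/147 = 2.94 V.
Assume saturation: I_D = (k_n/2)(V_GS − V_t)² with V_GS = V_G − I_D·R_S = 2.94 − 1.2·I_D.
Substituting gives 0.31·I_D² − 1.85·I_D + 0.577 = 0, with roots I_D = 0.331 or 5.63 mA.
The root I_D = 5.63 mA gives V_GS = -3.82 V ≤ V_t, so take I_D = 0.331 mA.
Then V_GS = 2.54 V and V_DS = V_DD − I_D(R_D+R_S) = 16 − 0.331×6.8 = 13.7 V.
Saturation requires V_DS ≥ V_GS − V_t = 1.24 V; 13.7 ≥ 1.24 ✓.

I_D ≈ 0.33 mA, V_DS ≈ 14 V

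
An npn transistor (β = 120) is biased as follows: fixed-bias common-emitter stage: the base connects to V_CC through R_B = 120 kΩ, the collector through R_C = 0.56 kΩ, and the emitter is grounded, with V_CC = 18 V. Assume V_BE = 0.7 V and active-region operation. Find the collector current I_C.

Base loop: V_CC = I_B·R_B + V_BE, so I_B = (18 − 0.7)/120 kΩ = 0.144 mA.
In the active region I_C = β·I_B = 120 × 0.144 = 17.3 mA.
Collector loop: V_CE = V_CC − I_C·R_C = 18 − 17.3×0.56 = 8.31 V.
Since V_CE = 8.31 V > V_CE(sat) ≈ 0.2 V, the transistor is in the active region as assumed.

I_C ≈ 17 mA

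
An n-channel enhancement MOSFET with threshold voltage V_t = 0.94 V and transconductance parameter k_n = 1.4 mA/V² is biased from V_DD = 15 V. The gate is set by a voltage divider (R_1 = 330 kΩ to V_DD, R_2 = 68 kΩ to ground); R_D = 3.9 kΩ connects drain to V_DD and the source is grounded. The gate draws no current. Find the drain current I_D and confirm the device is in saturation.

V_G = V_DD·R_2/(R_1+R_2) = 15×68/398 = 2.56 V. With the source grounded, V_GS = V_G = 2.56 V.
Assume saturation: I_D = (k_n/2)(V_GS − V_t)² = (1.4/2)×(2.56 − 0.94)² = 0.7×1.62² = 1.84 mA.
V_DS = V_DD − I_D·R_D = 15 − 1.84×3.9 = 7.81 V.
Saturation requires V_DS ≥ V_GS − V_t = 1.62 V; 7.81 ≥ 1.62 ✓.

I_D ≈ 1.8 mA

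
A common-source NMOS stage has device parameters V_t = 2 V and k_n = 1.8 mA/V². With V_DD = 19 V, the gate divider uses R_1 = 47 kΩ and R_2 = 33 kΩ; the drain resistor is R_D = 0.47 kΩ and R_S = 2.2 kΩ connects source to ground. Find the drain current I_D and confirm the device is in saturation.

V_G = V_DD·R_2/(R_1+R_2) = 19×33/80 = 7.84 V.
Assume saturation: I_D = (k_n/2)(V_GS − V_t)² with V_GS = V_G − I_D·R_S = 7.84 − 2.2·I_D.
Substituting gives 4.36·I_D² − 24.1·I_D + 30.7 = 0, with roots I_D = 1.98 or 3.56 mA.
The root I_D = 3.56 mA gives V_GS = 0.012 V ≤ V_t, so take I_D = 1.98 mA.
Then V_GS = 3.48 V and V_DS = V_DD − I_D(R_D+R_S) = 19 − 1.98×2.67 = 13.7 V.
Saturation requires V_DS ≥ V_GS − V_t = 1.48 V; 13.7 ≥ 1.48 ✓.

I_D ≈ 2 mA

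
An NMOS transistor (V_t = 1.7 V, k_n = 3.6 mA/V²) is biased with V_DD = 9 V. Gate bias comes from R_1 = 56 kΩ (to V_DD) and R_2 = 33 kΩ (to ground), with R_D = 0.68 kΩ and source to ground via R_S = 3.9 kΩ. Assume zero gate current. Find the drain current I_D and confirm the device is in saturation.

I_D ≈ 0.31 mA

V_G = V_DD·R_2/(R_1+R_2) = 9×33/89 = 3.34 V.
Assume saturation: I_D = (k_n/2)(V_GS − V_t)² with V_GS = V_G − I_D·R_S = 3.34 − 3.9·I_D.
Substituting gives 27.4·I_D² − 24·I_D + 4.82 = 0, with roots I_D = 0.313 or 0.563 mA.
The root I_D = 0.563 mA gives V_GS = 1.14 V ≤ V_t, so take I_D = 0.313 mA.
Then V_GS = 2.12 V and V_DS = V_DD − I_D(R_D+R_S) = 9 − 0.313×4.58 = 7.57 V.
Saturation requires V_DS ≥ V_GS − V_t = 0.417 V; 7.57 ≥ 0.417 ✓.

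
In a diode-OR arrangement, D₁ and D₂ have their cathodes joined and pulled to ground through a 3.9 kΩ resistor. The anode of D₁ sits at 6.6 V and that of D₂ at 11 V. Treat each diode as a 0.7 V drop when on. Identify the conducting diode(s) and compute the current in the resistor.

Assume both conduct. Then node N would need to be at both 6.6−0.7 = 5.9 V and 11−0.7 = 10.3 V, which is impossible.
Assume only D₂ conducts: V_N = 11 − 0.7 = 10.3 V, so I_R = 10.3/3.9 = 2.64 mA.
Check D₁: its anode-to-cathode voltage is 6.6 − 10.3 = -3.7 V < 0.7 V, so it is off. The assumption is consistent.

Only D₂ conducts; I_R ≈ 2.6 mA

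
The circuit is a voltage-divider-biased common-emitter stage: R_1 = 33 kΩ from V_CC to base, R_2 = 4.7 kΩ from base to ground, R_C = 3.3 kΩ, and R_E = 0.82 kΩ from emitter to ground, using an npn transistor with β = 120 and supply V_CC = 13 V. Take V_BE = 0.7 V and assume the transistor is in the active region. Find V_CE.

V_CE ≈ 8.6 V

Thevenize the base divider: V_Th = V_CC·R_2/(R_1+R_2) = 13×4.7/37.7 = 1.62 V, R_Th = R_1‖R_2 = 4.11 kΩ.
Base-emitter loop: V_Th = I_B·R_Th + V_BE + (β+1)I_B·R_E, so I_B = (1.62 − 0.7) / (4.11 + 121×0.82) = 0.00891 mA.
I_C = β·I_B = 120×0.00891 = 1.07 mA, and I_E = (β+1)I_B = 1.08 mA.
V_CE = V_CC − I_C·R_C − I_E·R_E = 13 − 1.07×3.3 − 1.08×0.82 = 8.59 V.
V_CE = 8.59 V > 0.2 V confirms active-region operation.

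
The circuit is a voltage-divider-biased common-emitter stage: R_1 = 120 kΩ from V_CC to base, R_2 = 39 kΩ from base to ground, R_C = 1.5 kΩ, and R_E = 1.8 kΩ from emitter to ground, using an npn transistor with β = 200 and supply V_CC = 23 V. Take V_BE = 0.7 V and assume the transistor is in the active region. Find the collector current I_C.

I_C ≈ 2.5 mA

Thevenize the base divider: V_Th = V_CC·R_2/(R_1+R_2) = 23×39/159 = 5.64 V, R_Th = R_1‖R_2 = 29.4 kΩ.
Base-emitter loop: V_Th = I_B·R_Th + V_BE + (β+1)I_B·R_E, so I_B = (5.64 − 0.7) / (29.4 + 201×1.8) = 0.0126 mA.
I_C = β·I_B = 200×0.0126 = 2.53 mA, and I_E = (β+1)I_B = 2.54 mA.
V_CE = V_CC − I_C·R_C − I_E·R_E = 23 − 2.53×1.5 − 2.54×1.8 = 14.6 V.
V_CE = 14.6 V > 0.2 V confirms active-region operation.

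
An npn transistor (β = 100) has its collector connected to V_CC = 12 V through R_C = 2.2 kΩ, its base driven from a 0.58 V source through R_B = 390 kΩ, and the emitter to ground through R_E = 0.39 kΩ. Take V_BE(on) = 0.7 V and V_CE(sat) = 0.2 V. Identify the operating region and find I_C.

V_BB = 0.58 V ≤ V_BE(on) = 0.7 V, so the base-emitter junction is not forward biased.
The transistor is in cutoff: I_B = I_C = 0.

cutoff; I_C ≈ 0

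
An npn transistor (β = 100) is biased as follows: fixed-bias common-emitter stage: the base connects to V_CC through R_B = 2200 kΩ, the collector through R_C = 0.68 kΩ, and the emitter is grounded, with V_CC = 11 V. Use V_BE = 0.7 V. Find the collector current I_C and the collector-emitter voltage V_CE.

Base loop: V_CC = I_B·R_B + V_BE, so I_B = (11 − 0.7)/2200 kΩ = 0.00468 mA.
In the active region I_C = β·I_B = 100 × 0.00468 = 0.468 mA.
Collector loop: V_CE = V_CC − I_C·R_C = 11 − 0.468×0.68 = 10.7 V.
Since V_CE = 10.7 V > V_CE(sat) ≈ 0.2 V, the transistor is in the active region as assumed.

I_C ≈ 0.47 mA, V_CE ≈ 11 V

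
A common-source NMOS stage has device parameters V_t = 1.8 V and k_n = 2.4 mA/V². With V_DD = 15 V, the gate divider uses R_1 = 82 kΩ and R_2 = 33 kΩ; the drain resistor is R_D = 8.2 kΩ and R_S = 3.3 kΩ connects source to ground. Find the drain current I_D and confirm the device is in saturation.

V_G = V_DD·R_2/(R_1+R_2) = 15×33/115 = 4.3 V.
Assume saturation: I_D = (k_n/2)(V_GS − V_t)² with V_GS = V_G − I_D·R_S = 4.3 − 3.3·I_D.
Substituting gives 13.1·I_D² − 20.8·I_D + 7.53 = 0, with roots I_D = 0.553 or 1.04 mA.
The root I_D = 1.04 mA gives V_GS = 0.869 V ≤ V_t, so take I_D = 0.553 mA.
Then V_GS = 2.48 V and V_DS = V_DD − I_D(R_D+R_S) = 15 − 0.553×11.5 = 8.64 V.
Saturation requires V_DS ≥ V_GS − V_t = 0.679 V; 8.64 ≥ 0.679 ✓.

I_D ≈ 0.55 mA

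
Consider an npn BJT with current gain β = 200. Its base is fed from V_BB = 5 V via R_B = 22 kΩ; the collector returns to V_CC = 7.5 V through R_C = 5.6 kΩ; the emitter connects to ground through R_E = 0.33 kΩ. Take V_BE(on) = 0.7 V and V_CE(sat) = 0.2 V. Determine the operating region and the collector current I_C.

Assume active: I_B = (5 − 0.7)/(22 + 201×0.33) = 0.0487 mA, I_C = β·I_B = 9.74 mA.
Then V_CE = 7.5 − 9.74×5.6 − 9.78×0.33 = -50.3 V < 0.2 V — the active assumption fails.
Re-solve with V_CE = 0.2 V. KCL at the emitter: V_E/R_E = (V_BB−0.7−V_E)/R_B + (V_CC−0.2−V_E)/R_C, giving V_E = 0.461 V.
I_C = (V_CC − 0.2 − V_E)/R_C = (7.3 − 0.461)/5.6 = 1.22 mA.
Check: I_B = (4.3 − 0.461)/22 = 0.175 mA, and β·I_B = 34.9 mA > I_C, confirming saturation.

saturation; I_C ≈ 1.2 mA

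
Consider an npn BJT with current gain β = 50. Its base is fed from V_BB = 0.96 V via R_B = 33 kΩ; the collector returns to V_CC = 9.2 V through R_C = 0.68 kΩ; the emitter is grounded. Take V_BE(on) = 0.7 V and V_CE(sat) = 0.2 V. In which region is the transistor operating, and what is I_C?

active; I_C ≈ 0.39 mA

Assume active. Base-emitter loop: I_B = (V_BB − V_BE)/R_B = (0.96 − 0.7)/33 = 0.00788 mA.
I_C = β·I_B = 50×0.00788 = 0.394 mA.
V_CE = V_CC − I_C·R_C = 9.2 − 0.394×0.68 = 8.93 V > V_CE(sat), so the active-region assumption holds.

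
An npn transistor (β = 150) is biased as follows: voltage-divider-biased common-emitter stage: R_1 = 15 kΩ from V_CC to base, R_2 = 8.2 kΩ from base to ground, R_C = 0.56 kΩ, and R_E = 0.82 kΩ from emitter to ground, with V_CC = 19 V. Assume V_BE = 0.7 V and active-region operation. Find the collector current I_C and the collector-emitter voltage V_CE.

I_C ≈ 7 mA, V_CE ≈ 9.3 V

Thevenize the base divider: V_Th = V_CC·R_2/(R_1+R_2) = 19×8.2/23.2 = 6.72 V, R_Th = R_1‖R_2 = 5.3 kΩ.
Base-emitter loop: V_Th = I_B·R_Th + V_BE + (β+1)I_B·R_E, so I_B = (6.72 − 0.7) / (5.3 + 151×0.82) = 0.0466 mA.
I_C = β·I_B = 150×0.0466 = 6.99 mA, and I_E = (β+1)I_B = 7.03 mA.
V_CE = V_CC − I_C·R_C − I_E·R_E = 19 − 6.99×0.56 − 7.03×0.82 = 9.32 V.
V_CE = 9.32 V > 0.2 V confirms active-region operation.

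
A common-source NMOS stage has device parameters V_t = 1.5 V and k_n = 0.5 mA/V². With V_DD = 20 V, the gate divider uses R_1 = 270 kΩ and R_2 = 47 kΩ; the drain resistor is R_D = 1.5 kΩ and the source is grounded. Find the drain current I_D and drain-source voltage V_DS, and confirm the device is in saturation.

V_G = V_DD·R_2/(R_1+R_2) = 20×47/317 = 2.97 V. With the source grounded, V_GS = V_G = 2.97 V.
Assume saturation: I_D = (k_n/2)(V_GS − V_t)² = (0.5/2)×(2.97 − 1.5)² = 0.25×1.47² = 0.537 mA.
V_DS = V_DD − I_D·R_D = 20 − 0.537×1.5 = 19.2 V.
Saturation requires V_DS ≥ V_GS − V_t = 1.47 V; 19.2 ≥ 1.47 ✓.

I_D ≈ 0.54 mA, V_DS ≈ 19 V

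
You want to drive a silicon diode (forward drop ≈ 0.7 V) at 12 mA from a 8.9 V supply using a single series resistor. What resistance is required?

The resistor drops V_S − V_D = 8.9 − 0.7 = 8.2 V at 12 mA.
R = 8.2 V / 12 mA = 0.683 kΩ.

R ≈ 0.68 kΩ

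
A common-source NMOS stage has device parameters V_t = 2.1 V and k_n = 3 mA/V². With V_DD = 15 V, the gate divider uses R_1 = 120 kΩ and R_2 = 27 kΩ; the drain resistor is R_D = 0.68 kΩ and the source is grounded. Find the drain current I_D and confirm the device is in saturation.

I_D ≈ 0.64 mA

V_G = V_DD·R_2/(R_1+R_2) = 15×27/147 = 2.76 V. With the source grounded, V_GS = V_G = 2.76 V.
Assume saturation: I_D = (k_n/2)(V_GS − V_t)² = (3/2)×(2.76 − 2.1)² = 1.5×0.655² = 0.644 mA.
V_DS = V_DD − I_D·R_D = 15 − 0.644×0.68 = 14.6 V.
Saturation requires V_DS ≥ V_GS − V_t = 0.655 V; 14.6 ≥ 0.655 ✓.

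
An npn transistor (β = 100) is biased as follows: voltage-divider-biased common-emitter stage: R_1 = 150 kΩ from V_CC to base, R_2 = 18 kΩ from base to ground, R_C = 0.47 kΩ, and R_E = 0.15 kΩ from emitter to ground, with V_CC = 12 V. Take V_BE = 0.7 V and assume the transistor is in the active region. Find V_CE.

V_CE ≈ 11 V

Thevenize the base divider: V_Th = V_CC·R_2/(R_1+R_2) = 12×18/168 = 1.29 V, R_Th = R_1‖R_2 = 16.1 kΩ.
Base-emitter loop: V_Th = I_B·R_Th + V_BE + (β+1)I_B·R_E, so I_B = (1.29 − 0.7) / (16.1 + 101×0.15) = 0.0188 mA.
I_C = β·I_B = 100×0.0188 = 1.88 mA, and I_E = (β+1)I_B = 1.89 mA.
V_CE = V_CC − I_C·R_C − I_E·R_E = 12 − 1.88×0.47 − 1.89×0.15 = 10.8 V.
V_CE = 10.8 V > 0.2 V confirms active-region operation.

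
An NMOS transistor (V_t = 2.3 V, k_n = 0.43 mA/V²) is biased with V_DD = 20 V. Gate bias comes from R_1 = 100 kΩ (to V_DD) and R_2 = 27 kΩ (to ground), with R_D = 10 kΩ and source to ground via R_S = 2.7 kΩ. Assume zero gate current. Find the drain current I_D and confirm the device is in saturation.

I_D ≈ 0.29 mA

V_G = V_DD·R_2/(R_1+R_2) = 20×27/127 = 4.25 V.
Assume saturation: I_D = (k_n/2)(V_GS − V_t)² with V_GS = V_G − I_D·R_S = 4.25 − 2.7·I_D.
Substituting gives 1.57·I_D² − 3.27·I_D + 0.819 = 0, with roots I_D = 0.292 or 1.79 mA.
The root I_D = 1.79 mA gives V_GS = -0.587 V ≤ V_t, so take I_D = 0.292 mA.
Then V_GS = 3.46 V and V_DS = V_DD − I_D(R_D+R_S) = 20 − 0.292×12.7 = 16.3 V.
Saturation requires V_DS ≥ V_GS − V_t = 1.16 V; 16.3 ≥ 1.16 ✓.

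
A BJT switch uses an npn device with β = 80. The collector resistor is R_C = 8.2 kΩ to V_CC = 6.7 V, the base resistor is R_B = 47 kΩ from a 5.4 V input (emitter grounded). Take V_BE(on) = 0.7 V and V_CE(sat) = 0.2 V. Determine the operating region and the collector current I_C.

Assume active: I_B = (5.4 − 0.7)/47 = 0.1 mA, giving I_C = β·I_B = 8 mA.
But then V_CE = 6.7 − 8×8.2 = -58.9 V < V_CE(sat) = 0.2 V — impossible in the active region.
So the transistor is saturated. With V_CE = 0.2 V, I_C = (V_CC − 0.2)/R_C = 6.5/8.2 = 0.793 mA.
Check: β·I_B = 8 mA > I_C = 0.793 mA, confirming saturation.

saturation; I_C ≈ 0.79 mA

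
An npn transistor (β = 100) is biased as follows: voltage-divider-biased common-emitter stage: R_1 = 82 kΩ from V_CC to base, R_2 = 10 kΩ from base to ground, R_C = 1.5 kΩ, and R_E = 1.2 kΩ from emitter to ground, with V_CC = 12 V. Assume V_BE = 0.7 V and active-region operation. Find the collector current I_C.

I_C ≈ 0.46 mA

Thevenize the base divider: V_Th = V_CC·R_2/(R_1+R_2) = 12×10/92 = 1.3 V, R_Th = R_1‖R_2 = 8.91 kΩ.
Base-emitter loop: V_Th = I_B·R_Th + V_BE + (β+1)I_B·R_E, so I_B = (1.3 − 0.7) / (8.91 + 101×1.2) = 0.00464 mA.
I_C = β·I_B = 100×0.00464 = 0.464 mA, and I_E = (β+1)I_B = 0.469 mA.
V_CE = V_CC − I_C·R_C − I_E·R_E = 12 − 0.464×1.5 − 0.469×1.2 = 10.7 V.
V_CE = 10.7 V > 0.2 V confirms active-region operation.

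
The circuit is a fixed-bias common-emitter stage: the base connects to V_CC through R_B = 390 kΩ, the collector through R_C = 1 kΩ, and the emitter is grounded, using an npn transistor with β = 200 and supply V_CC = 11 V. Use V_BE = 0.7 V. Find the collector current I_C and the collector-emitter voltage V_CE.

Base loop: V_CC = I_B·R_B + V_BE, so I_B = (11 − 0.7)/390 kΩ = 0.0264 mA.
In the active region I_C = β·I_B = 200 × 0.0264 = 5.28 mA.
Collector loop: V_CE = V_CC − I_C·R_C = 11 − 5.28×1 = 5.72 V.
Since V_CE = 5.72 V > V_CE(sat) ≈ 0.2 V, the transistor is in the active region as assumed.

I_C ≈ 5.3 mA, V_CE ≈ 5.7 V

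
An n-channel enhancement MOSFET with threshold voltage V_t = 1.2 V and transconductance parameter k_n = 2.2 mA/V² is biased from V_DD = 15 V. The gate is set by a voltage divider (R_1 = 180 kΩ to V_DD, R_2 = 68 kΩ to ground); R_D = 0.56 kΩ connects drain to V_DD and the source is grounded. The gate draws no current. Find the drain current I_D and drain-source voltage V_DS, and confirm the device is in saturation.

I_D ≈ 9.3 mA, V_DS ≈ 9.8 V

V_G = V_DD·R_2/(R_1+R_2) = 15×68/248 = 4.11 V. With the source grounded, V_GS = V_G = 4.11 V.
Assume saturation: I_D = (k_n/2)(V_GS − V_t)² = (2.2/2)×(4.11 − 1.2)² = 1.1×2.91² = 9.33 mA.
V_DS = V_DD − I_D·R_D = 15 − 9.33×0.56 = 9.77 V.
Saturation requires V_DS ≥ V_GS − V_t = 2.91 V; 9.77 ≥ 2.91 ✓.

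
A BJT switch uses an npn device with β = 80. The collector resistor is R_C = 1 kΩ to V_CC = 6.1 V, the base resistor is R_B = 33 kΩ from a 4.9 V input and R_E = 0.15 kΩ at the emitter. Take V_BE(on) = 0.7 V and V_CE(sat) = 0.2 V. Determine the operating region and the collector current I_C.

saturation; I_C ≈ 5.1 mA

Assume active: I_B = (4.9 − 0.7)/(33 + 81×0.15) = 0.093 mA, I_C = β·I_B = 7.44 mA.
Then V_CE = 6.1 − 7.44×1 − 7.53×0.15 = -2.47 V < 0.2 V — the active assumption fails.
Re-solve with V_CE = 0.2 V. KCL at the emitter: V_E/R_E = (V_BB−0.7−V_E)/R_B + (V_CC−0.2−V_E)/R_C, giving V_E = 0.783 V.
I_C = (V_CC − 0.2 − V_E)/R_C = (5.9 − 0.783)/1 = 5.12 mA.
Check: I_B = (4.2 − 0.783)/33 = 0.104 mA, and β·I_B = 8.28 mA > I_C, confirming saturation.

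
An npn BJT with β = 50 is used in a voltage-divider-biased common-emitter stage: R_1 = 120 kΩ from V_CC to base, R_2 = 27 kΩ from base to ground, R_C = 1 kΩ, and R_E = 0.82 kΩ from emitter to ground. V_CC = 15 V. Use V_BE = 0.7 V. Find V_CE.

Thevenize the base divider: V_Th = V_CC·R_2/(R_1+R_2) = 15×27/147 = 2.76 V, R_Th = R_1‖R_2 = 22 kΩ.
Base-emitter loop: V_Th = I_B·R_Th + V_BE + (β+1)I_B·R_E, so I_B = (2.76 − 0.7) / (22 + 51×0.82) = 0.0322 mA.
I_C = β·I_B = 50×0.0322 = 1.61 mA, and I_E = (β+1)I_B = 1.64 mA.
V_CE = V_CC − I_C·R_C − I_E·R_E = 15 − 1.61×1 − 1.64×0.82 = 12 V.
V_CE = 12 V > 0.2 V confirms active-region operation.

V_CE ≈ 12 V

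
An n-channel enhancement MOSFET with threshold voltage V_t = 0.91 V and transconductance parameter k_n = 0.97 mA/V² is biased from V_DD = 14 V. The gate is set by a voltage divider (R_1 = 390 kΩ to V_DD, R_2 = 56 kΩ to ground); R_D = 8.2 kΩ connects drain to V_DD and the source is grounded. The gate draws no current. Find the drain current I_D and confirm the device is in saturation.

V_G = V_DD·R_2/(R_1+R_2) = 14×56/446 = 1.76 V. With the source grounded, V_GS = V_G = 1.76 V.
Assume saturation: I_D = (k_n/2)(V_GS − V_t)² = (0.97/2)×(1.76 − 0.91)² = 0.485×0.848² = 0.349 mA.
V_DS = V_DD − I_D·R_D = 14 − 0.349×8.2 = 11.1 V.
Saturation requires V_DS ≥ V_GS − V_t = 0.848 V; 11.1 ≥ 0.848 ✓.

I_D ≈ 0.35 mA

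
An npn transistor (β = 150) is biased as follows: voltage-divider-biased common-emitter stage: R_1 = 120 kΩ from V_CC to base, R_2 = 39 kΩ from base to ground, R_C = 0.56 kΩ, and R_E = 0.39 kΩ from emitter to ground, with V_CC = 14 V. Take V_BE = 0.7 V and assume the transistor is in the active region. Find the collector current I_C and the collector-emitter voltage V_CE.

I_C ≈ 4.6 mA, V_CE ≈ 9.6 V

Thevenize the base divider: V_Th = V_CC·R_2/(R_1+R_2) = 14×39/159 = 3.43 V, R_Th = R_1‖R_2 = 29.4 kΩ.
Base-emitter loop: V_Th = I_B·R_Th + V_BE + (β+1)I_B·R_E, so I_B = (3.43 − 0.7) / (29.4 + 151×0.39) = 0.031 mA.
I_C = β·I_B = 150×0.031 = 4.64 mA, and I_E = (β+1)I_B = 4.67 mA.
V_CE = V_CC − I_C·R_C − I_E·R_E = 14 − 4.64×0.56 − 4.67×0.39 = 9.58 V.
V_CE = 9.58 V > 0.2 V confirms active-region operation.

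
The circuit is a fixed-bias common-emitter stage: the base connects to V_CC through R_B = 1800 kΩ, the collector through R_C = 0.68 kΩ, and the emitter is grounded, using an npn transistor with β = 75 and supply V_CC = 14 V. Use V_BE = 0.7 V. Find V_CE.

Base loop: V_CC = I_B·R_B + V_BE, so I_B = (14 − 0.7)/1800 kΩ = 0.00739 mA.
In the active region I_C = β·I_B = 75 × 0.00739 = 0.554 mA.
Collector loop: V_CE = V_CC − I_C·R_C = 14 − 0.554×0.68 = 13.6 V.
Since V_CE = 13.6 V > V_CE(sat) ≈ 0.2 V, the transistor is in the active region as assumed.

V_CE ≈ 14 V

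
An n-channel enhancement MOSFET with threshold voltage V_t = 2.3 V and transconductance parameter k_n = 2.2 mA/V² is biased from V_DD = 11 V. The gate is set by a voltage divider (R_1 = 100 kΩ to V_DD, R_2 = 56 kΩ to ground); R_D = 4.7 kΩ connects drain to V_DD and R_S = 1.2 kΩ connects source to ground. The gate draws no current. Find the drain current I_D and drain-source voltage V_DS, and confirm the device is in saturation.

V_G = V_DD·R_2/(R_1+R_2) = 11×56/156 = 3.95 V.
Assume saturation: I_D = (k_n/2)(V_GS − V_t)² with V_GS = V_G − I_D·R_S = 3.95 − 1.2·I_D.
Substituting gives 1.58·I_D² − 5.35·I_D + 2.99 = 0, with roots I_D = 0.706 or 2.67 mA.
The root I_D = 2.67 mA gives V_GS = 0.741 V ≤ V_t, so take I_D = 0.706 mA.
Then V_GS = 3.1 V and V_DS = V_DD − I_D(R_D+R_S) = 11 − 0.706×5.9 = 6.83 V.
Saturation requires V_DS ≥ V_GS − V_t = 0.801 V; 6.83 ≥ 0.801 ✓.

I_D ≈ 0.71 mA, V_DS ≈ 6.8 V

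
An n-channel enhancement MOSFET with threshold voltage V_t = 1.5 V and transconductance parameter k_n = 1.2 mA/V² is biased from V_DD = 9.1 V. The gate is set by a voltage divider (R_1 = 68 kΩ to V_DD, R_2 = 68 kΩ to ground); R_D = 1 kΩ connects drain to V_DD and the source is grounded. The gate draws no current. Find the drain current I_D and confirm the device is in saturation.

V_G = V_DD·R_2/(R_1+R_2) = 9.1×68/136 = 4.55 V. With the source grounded, V_GS = V_G = 4.55 V.
Assume saturation: I_D = (k_n/2)(V_GS − V_t)² = (1.2/2)×(4.55 − 1.5)² = 0.6×3.05² = 5.58 mA.
V_DS = V_DD − I_D·R_D = 9.1 − 5.58×1 = 3.52 V.
Saturation requires V_DS ≥ V_GS − V_t = 3.05 V; 3.52 ≥ 3.05 ✓.

I_D ≈ 5.6 mA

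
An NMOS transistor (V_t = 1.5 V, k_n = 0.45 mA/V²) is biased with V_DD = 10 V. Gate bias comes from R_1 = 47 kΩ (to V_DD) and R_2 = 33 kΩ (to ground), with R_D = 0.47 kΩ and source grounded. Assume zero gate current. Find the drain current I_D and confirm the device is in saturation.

I_D ≈ 1.6 mA

V_G = V_DD·R_2/(R_1+R_2) = 10×33/80 = 4.12 V. With the source grounded, V_GS = V_G = 4.12 V.
Assume saturation: I_D = (k_n/2)(V_GS − V_t)² = (0.45/2)×(4.12 − 1.5)² = 0.225×2.62² = 1.55 mA.
V_DS = V_DD − I_D·R_D = 10 − 1.55×0.47 = 9.27 V.
Saturation requires V_DS ≥ V_GS − V_t = 2.62 V; 9.27 ≥ 2.62 ✓.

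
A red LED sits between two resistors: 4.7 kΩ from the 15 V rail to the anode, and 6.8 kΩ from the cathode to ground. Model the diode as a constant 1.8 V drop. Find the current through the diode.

The two resistors are in series with the diode, so KVL gives 15 = I·4.7 + 1.8 + I·6.8.
I = (15 − 1.8) / (4.7 + 6.8) kΩ = 13.2 / 11.5 = 1.15 mA.

I ≈ 1.1 mA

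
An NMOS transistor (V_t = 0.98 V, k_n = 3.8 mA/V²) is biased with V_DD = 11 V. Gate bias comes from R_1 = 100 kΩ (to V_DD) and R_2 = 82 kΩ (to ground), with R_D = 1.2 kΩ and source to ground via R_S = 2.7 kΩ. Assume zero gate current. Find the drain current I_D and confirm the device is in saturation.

I_D ≈ 1.2 mA

V_G = V_DD·R_2/(R_1+R_2) = 11×82/182 = 4.96 V.
Assume saturation: I_D = (k_n/2)(V_GS − V_t)² with V_GS = V_G − I_D·R_S = 4.96 − 2.7·I_D.
Substituting gives 13.9·I_D² − 41.8·I_D + 30 = 0, with roots I_D = 1.18 or 1.84 mA.
The root I_D = 1.84 mA gives V_GS = -0.00322 V ≤ V_t, so take I_D = 1.18 mA.
Then V_GS = 1.77 V and V_DS = V_DD − I_D(R_D+R_S) = 11 − 1.18×3.9 = 6.4 V.
Saturation requires V_DS ≥ V_GS − V_t = 0.788 V; 6.4 ≥ 0.788 ✓.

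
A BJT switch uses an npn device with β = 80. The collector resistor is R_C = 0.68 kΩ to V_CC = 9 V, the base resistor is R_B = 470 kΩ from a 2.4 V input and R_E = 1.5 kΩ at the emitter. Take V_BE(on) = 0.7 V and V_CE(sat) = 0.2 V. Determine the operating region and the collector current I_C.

active; I_C ≈ 0.23 mA

Assume active. Base-emitter loop: I_B = (V_BB − V_BE)/(R_B + (β+1)R_E) = (2.4 − 0.7)/(470 + 81×1.5) = 0.00287 mA.
I_C = β·I_B = 80×0.00287 = 0.23 mA.
V_CE = V_CC − I_C·R_C − I_E·R_E = 9 − 0.23×0.68 − 0.233×1.5 = 8.49 V > V_CE(sat), so the active-region assumption holds.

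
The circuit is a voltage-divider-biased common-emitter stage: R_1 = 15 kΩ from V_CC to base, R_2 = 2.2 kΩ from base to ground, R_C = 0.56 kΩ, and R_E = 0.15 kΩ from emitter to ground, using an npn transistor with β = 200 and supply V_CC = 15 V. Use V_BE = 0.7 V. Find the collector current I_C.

Thevenize the base divider: V_Th = V_CC·R_2/(R_1+R_2) = 15×2.2/17.2 = 1.92 V, R_Th = R_1‖R_2 = 1.92 kΩ.
Base-emitter loop: V_Th = I_B·R_Th + V_BE + (β+1)I_B·R_E, so I_B = (1.92 − 0.7) / (1.92 + 201×0.15) = 0.038 mA.
I_C = β·I_B = 200×0.038 = 7.6 mA, and I_E = (β+1)I_B = 7.64 mA.
V_CE = V_CC − I_C·R_C − I_E·R_E = 15 − 7.6×0.56 − 7.64×0.15 = 9.6 V.
V_CE = 9.6 V > 0.2 V confirms active-region operation.

I_C ≈ 7.6 mA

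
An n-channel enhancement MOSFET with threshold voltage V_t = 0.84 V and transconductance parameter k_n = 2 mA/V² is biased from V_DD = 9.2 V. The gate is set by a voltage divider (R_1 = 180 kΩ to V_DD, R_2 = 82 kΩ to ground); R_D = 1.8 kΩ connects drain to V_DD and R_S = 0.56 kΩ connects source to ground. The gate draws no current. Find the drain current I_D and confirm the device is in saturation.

I_D ≈ 1.5 mA

V_G = V_DD·R_2/(R_1+R_2) = 9.2×82/262 = 2.88 V.
Assume saturation: I_D = (k_n/2)(V_GS − V_t)² with V_GS = V_G − I_D·R_S = 2.88 − 0.56·I_D.
Substituting gives 0.314·I_D² − 3.28·I_D + 4.16 = 0, with roots I_D = 1.47 or 9 mA.
The root I_D = 9 mA gives V_GS = -2.16 V ≤ V_t, so take I_D = 1.47 mA.
Then V_GS = 2.05 V and V_DS = V_DD − I_D(R_D+R_S) = 9.2 − 1.47×2.36 = 5.72 V.
Saturation requires V_DS ≥ V_GS − V_t = 1.21 V; 5.72 ≥ 1.21 ✓.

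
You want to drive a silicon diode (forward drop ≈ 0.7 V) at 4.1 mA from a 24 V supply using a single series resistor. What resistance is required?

R ≈ 5.7 kΩ

The resistor drops V_S − V_D = 24 − 0.7 = 23.3 V at 4.1 mA.
R = 23.3 V / 4.1 mA = 5.68 kΩ.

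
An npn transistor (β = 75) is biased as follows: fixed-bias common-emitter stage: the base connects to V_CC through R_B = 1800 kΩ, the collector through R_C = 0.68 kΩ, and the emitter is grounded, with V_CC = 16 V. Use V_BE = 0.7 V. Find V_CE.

V_CE ≈ 16 V

Base loop: V_CC = I_B·R_B + V_BE, so I_B = (16 − 0.7)/1800 kΩ = 0.0085 mA.
In the active region I_C = β·I_B = 75 × 0.0085 = 0.638 mA.
Collector loop: V_CE = V_CC − I_C·R_C = 16 − 0.638×0.68 = 15.6 V.
Since V_CE = 15.6 V > V_CE(sat) ≈ 0.2 V, the transistor is in the active region as assumed.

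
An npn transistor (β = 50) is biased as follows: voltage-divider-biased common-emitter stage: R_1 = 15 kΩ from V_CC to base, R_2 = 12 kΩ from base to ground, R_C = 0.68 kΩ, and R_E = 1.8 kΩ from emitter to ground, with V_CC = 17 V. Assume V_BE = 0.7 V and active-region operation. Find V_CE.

V_CE ≈ 8.2 V

Thevenize the base divider: V_Th = V_CC·R_2/(R_1+R_2) = 17×12/27 = 7.56 V, R_Th = R_1‖R_2 = 6.67 kΩ.
Base-emitter loop: V_Th = I_B·R_Th + V_BE + (β+1)I_B·R_E, so I_B = (7.56 − 0.7) / (6.67 + 51×1.8) = 0.0696 mA.
I_C = β·I_B = 50×0.0696 = 3.48 mA, and I_E = (β+1)I_B = 3.55 mA.
V_CE = V_CC − I_C·R_C − I_E·R_E = 17 − 3.48×0.68 − 3.55×1.8 = 8.24 V.
V_CE = 8.24 V > 0.2 V confirms active-region operation.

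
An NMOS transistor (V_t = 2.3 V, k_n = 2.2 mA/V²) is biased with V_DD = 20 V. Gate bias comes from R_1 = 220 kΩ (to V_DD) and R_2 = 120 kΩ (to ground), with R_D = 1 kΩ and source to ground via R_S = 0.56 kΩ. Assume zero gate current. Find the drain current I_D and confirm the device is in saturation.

V_G = V_DD·R_2/(R_1+R_2) = 20×120/340 = 7.06 V.
Assume saturation: I_D = (k_n/2)(V_GS − V_t)² with V_GS = V_G − I_D·R_S = 7.06 − 0.56·I_D.
Substituting gives 0.345·I_D² − 6.86·I_D + 24.9 = 0, with roots I_D = 4.78 or 15.1 mA.
The root I_D = 15.1 mA gives V_GS = -1.41 V ≤ V_t, so take I_D = 4.78 mA.
Then V_GS = 4.38 V and V_DS = V_DD − I_D(R_D+R_S) = 20 − 4.78×1.56 = 12.5 V.
Saturation requires V_DS ≥ V_GS − V_t = 2.08 V; 12.5 ≥ 2.08 ✓.

I_D ≈ 4.8 mA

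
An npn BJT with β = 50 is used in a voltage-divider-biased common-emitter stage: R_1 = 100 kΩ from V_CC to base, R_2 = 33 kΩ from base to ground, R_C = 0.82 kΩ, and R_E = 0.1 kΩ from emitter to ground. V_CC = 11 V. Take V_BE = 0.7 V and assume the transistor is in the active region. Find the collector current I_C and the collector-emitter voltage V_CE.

Thevenize the base divider: V_Th = V_CC·R_2/(R_1+R_2) = 11×33/133 = 2.73 V, R_Th = R_1‖R_2 = 24.8 kΩ.
Base-emitter loop: V_Th = I_B·R_Th + V_BE + (β+1)I_B·R_E, so I_B = (2.73 − 0.7) / (24.8 + 51×0.1) = 0.0678 mA.
I_C = β·I_B = 50×0.0678 = 3.39 mA, and I_E = (β+1)I_B = 3.46 mA.
V_CE = V_CC − I_C·R_C − I_E·R_E = 11 − 3.39×0.82 − 3.46×0.1 = 7.87 V.
V_CE = 7.87 V > 0.2 V confirms active-region operation.

I_C ≈ 3.4 mA, V_CE ≈ 7.9 V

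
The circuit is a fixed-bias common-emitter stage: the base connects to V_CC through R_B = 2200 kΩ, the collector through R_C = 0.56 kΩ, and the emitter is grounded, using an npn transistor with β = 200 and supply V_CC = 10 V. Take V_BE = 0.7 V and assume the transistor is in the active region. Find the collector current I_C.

Base loop: V_CC = I_B·R_B + V_BE, so I_B = (10 − 0.7)/2200 kΩ = 0.00423 mA.
In the active region I_C = β·I_B = 200 × 0.00423 = 0.845 mA.
Collector loop: V_CE = V_CC − I_C·R_C = 10 − 0.845×0.56 = 9.53 V.
Since V_CE = 9.53 V > V_CE(sat) ≈ 0.2 V, the transistor is in the active region as assumed.

I_C ≈ 0.85 mA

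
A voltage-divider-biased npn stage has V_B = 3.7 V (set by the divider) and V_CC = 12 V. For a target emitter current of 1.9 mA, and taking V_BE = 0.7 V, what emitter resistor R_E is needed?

R_E ≈ 1.6 kΩ

V_E = V_B − V_BE = 3.7 − 0.7 = 3 V.
R_E = V_E / I_E = 3 / 1.9 = 1.58 kΩ.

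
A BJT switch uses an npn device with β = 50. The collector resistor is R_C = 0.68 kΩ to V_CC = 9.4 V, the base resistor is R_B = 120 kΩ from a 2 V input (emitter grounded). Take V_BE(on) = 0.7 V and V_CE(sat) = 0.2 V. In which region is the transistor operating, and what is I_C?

Assume active. Base-emitter loop: I_B = (V_BB − V_BE)/R_B = (2 − 0.7)/120 = 0.0108 mA.
I_C = β·I_B = 50×0.0108 = 0.542 mA.
V_CE = V_CC − I_C·R_C = 9.4 − 0.542×0.68 = 9.03 V > V_CE(sat), so the active-region assumption holds.

active; I_C ≈ 0.54 mA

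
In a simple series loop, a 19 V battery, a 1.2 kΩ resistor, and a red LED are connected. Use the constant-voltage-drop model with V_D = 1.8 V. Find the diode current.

I ≈ 14 mA

KVL around the loop: 19 = V_D + I·R = 1.8 + I × 1.2 kΩ.
So I = (19 − 1.8) / 1.2 kΩ = 17.2 / 1.2 = 14.3 mA.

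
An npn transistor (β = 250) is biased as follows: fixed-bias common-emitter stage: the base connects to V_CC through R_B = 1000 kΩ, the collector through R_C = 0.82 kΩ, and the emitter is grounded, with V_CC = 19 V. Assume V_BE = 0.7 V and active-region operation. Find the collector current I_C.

Base loop: V_CC = I_B·R_B + V_BE, so I_B = (19 − 0.7)/1000 kΩ = 0.0183 mA.
In the active region I_C = β·I_B = 250 × 0.0183 = 4.58 mA.
Collector loop: V_CE = V_CC − I_C·R_C = 19 − 4.58×0.82 = 15.2 V.
Since V_CE = 15.2 V > V_CE(sat) ≈ 0.2 V, the transistor is in the active region as assumed.

I_C ≈ 4.6 mA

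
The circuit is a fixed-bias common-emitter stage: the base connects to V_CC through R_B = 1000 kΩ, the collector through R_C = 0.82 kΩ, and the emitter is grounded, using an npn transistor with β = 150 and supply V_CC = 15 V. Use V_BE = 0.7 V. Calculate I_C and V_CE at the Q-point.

I_C ≈ 2.1 mA, V_CE ≈ 13 V

Base loop: V_CC = I_B·R_B + V_BE, so I_B = (15 − 0.7)/1000 kΩ = 0.0143 mA.
In the active region I_C = β·I_B = 150 × 0.0143 = 2.15 mA.
Collector loop: V_CE = V_CC − I_C·R_C = 15 − 2.15×0.82 = 13.2 V.
Since V_CE = 13.2 V > V_CE(sat) ≈ 0.2 V, the transistor is in the active region as assumed.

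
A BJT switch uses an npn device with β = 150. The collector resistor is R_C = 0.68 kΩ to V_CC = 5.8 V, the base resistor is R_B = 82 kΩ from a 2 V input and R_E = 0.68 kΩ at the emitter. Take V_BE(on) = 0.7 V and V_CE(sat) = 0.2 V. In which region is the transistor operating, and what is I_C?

active; I_C ≈ 1.1 mA

Assume active. Base-emitter loop: I_B = (V_BB − V_BE)/(R_B + (β+1)R_E) = (2 − 0.7)/(82 + 151×0.68) = 0.00704 mA.
I_C = β·I_B = 150×0.00704 = 1.06 mA.
V_CE = V_CC − I_C·R_C − I_E·R_E = 5.8 − 1.06×0.68 − 1.06×0.68 = 4.36 V > V_CE(sat), so the active-region assumption holds.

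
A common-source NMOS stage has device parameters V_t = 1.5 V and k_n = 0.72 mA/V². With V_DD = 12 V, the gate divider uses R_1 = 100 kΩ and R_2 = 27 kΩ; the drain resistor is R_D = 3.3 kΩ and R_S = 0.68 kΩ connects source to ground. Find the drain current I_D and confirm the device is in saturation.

I_D ≈ 0.27 mA

V_G = V_DD·R_2/(R_1+R_2) = 12×27/127 = 2.55 V.
Assume saturation: I_D = (k_n/2)(V_GS − V_t)² with V_GS = V_G − I_D·R_S = 2.55 − 0.68·I_D.
Substituting gives 0.166·I_D² − 1.51·I_D + 0.398 = 0, with roots I_D = 0.271 or 8.83 mA.
The root I_D = 8.83 mA gives V_GS = -3.45 V ≤ V_t, so take I_D = 0.271 mA.
Then V_GS = 2.37 V and V_DS = V_DD − I_D(R_D+R_S) = 12 − 0.271×3.98 = 10.9 V.
Saturation requires V_DS ≥ V_GS − V_t = 0.867 V; 10.9 ≥ 0.867 ✓.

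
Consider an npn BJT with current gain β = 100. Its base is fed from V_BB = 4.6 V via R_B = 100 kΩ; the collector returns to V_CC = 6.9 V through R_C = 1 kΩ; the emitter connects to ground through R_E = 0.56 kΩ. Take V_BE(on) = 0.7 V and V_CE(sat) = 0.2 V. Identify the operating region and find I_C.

Assume active. Base-emitter loop: I_B = (V_BB − V_BE)/(R_B + (β+1)R_E) = (4.6 − 0.7)/(100 + 101×0.56) = 0.0249 mA.
I_C = β·I_B = 100×0.0249 = 2.49 mA.
V_CE = V_CC − I_C·R_C − I_E·R_E = 6.9 − 2.49×1 − 2.52×0.56 = 3 V > V_CE(sat), so the active-region assumption holds.

active; I_C ≈ 2.5 mA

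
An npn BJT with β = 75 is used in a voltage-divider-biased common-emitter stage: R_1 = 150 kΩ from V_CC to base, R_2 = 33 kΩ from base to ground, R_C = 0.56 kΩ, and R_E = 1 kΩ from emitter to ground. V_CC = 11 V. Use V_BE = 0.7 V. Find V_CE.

V_CE ≈ 9.5 V

Thevenize the base divider: V_Th = V_CC·R_2/(R_1+R_2) = 11×33/183 = 1.98 V, R_Th = R_1‖R_2 = 27 kΩ.
Base-emitter loop: V_Th = I_B·R_Th + V_BE + (β+1)I_B·R_E, so I_B = (1.98 − 0.7) / (27 + 76×1) = 0.0125 mA.
I_C = β·I_B = 75×0.0125 = 0.934 mA, and I_E = (β+1)I_B = 0.947 mA.
V_CE = V_CC − I_C·R_C − I_E·R_E = 11 − 0.934×0.56 − 0.947×1 = 9.53 V.
V_CE = 9.53 V > 0.2 V confirms active-region operation.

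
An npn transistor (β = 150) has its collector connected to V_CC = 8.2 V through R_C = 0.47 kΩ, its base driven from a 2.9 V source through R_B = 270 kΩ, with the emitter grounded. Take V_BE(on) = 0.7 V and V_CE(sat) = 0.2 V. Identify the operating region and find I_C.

active; I_C ≈ 1.2 mA

Assume active. Base-emitter loop: I_B = (V_BB − V_BE)/R_B = (2.9 − 0.7)/270 = 0.00815 mA.
I_C = β·I_B = 150×0.00815 = 1.22 mA.
V_CE = V_CC − I_C·R_C = 8.2 − 1.22×0.47 = 7.63 V > V_CE(sat), so the active-region assumption holds.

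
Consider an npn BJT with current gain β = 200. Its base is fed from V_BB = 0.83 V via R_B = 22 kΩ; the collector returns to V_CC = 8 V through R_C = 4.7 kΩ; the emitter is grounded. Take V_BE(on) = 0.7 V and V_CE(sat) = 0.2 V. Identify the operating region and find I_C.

Assume active. Base-emitter loop: I_B = (V_BB − V_BE)/R_B = (0.83 − 0.7)/22 = 0.00591 mA.
I_C = β·I_B = 200×0.00591 = 1.18 mA.
V_CE = V_CC − I_C·R_C = 8 − 1.18×4.7 = 2.45 V > V_CE(sat), so the active-region assumption holds.

active; I_C ≈ 1.2 mA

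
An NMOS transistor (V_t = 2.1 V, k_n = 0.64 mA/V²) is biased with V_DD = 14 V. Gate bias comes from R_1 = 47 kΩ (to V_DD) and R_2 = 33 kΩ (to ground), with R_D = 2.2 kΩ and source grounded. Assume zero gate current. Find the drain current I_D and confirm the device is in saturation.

V_G = V_DD·R_2/(R_1+R_2) = 14×33/80 = 5.78 V. With the source grounded, V_GS = V_G = 5.78 V.
Assume saturation: I_D = (k_n/2)(V_GS − V_t)² = (0.64/2)×(5.78 − 2.1)² = 0.32×3.68² = 4.32 mA.
V_DS = V_DD − I_D·R_D = 14 − 4.32×2.2 = 4.49 V.
Saturation requires V_DS ≥ V_GS − V_t = 3.68 V; 4.49 ≥ 3.68 ✓.

I_D ≈ 4.3 mA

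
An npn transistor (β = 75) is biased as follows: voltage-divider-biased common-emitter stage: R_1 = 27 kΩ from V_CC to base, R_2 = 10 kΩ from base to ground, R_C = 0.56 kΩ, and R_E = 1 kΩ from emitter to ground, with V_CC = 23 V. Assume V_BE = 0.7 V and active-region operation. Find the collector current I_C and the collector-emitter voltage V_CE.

I_C ≈ 5 mA, V_CE ≈ 15 V

Thevenize the base divider: V_Th = V_CC·R_2/(R_1+R_2) = 23×10/37 = 6.22 V, R_Th = R_1‖R_2 = 7.3 kΩ.
Base-emitter loop: V_Th = I_B·R_Th + V_BE + (β+1)I_B·R_E, so I_B = (6.22 − 0.7) / (7.3 + 76×1) = 0.0662 mA.
I_C = β·I_B = 75×0.0662 = 4.97 mA, and I_E = (β+1)I_B = 5.03 mA.
V_CE = V_CC − I_C·R_C − I_E·R_E = 23 − 4.97×0.56 − 5.03×1 = 15.2 V.
V_CE = 15.2 V > 0.2 V confirms active-region operation.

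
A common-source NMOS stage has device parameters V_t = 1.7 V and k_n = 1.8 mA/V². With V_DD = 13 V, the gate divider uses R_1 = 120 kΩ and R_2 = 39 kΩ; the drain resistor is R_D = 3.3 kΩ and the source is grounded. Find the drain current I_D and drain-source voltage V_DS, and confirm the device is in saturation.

I_D ≈ 2 mA, V_DS ≈ 6.4 V

V_G = V_DD·R_2/(R_1+R_2) = 13×39/159 = 3.19 V. With the source grounded, V_GS = V_G = 3.19 V.
Assume saturation: I_D = (k_n/2)(V_GS − V_t)² = (1.8/2)×(3.19 − 1.7)² = 0.9×1.49² = 1.99 mA.
V_DS = V_DD − I_D·R_D = 13 − 1.99×3.3 = 6.42 V.
Saturation requires V_DS ≥ V_GS − V_t = 1.49 V; 6.42 ≥ 1.49 ✓.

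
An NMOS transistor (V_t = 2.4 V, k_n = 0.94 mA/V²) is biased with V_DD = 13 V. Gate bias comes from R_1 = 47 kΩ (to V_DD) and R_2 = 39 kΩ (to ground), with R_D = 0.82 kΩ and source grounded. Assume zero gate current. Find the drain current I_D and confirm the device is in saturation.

I_D ≈ 5.7 mA

V_G = V_DD·R_2/(R_1+R_2) = 13×39/86 = 5.9 V. With the source grounded, V_GS = V_G = 5.9 V.
Assume saturation: I_D = (k_n/2)(V_GS − V_t)² = (0.94/2)×(5.9 − 2.4)² = 0.47×3.5² = 5.74 mA.
V_DS = V_DD − I_D·R_D = 13 − 5.74×0.82 = 8.29 V.
Saturation requires V_DS ≥ V_GS − V_t = 3.5 V; 8.29 ≥ 3.5 ✓.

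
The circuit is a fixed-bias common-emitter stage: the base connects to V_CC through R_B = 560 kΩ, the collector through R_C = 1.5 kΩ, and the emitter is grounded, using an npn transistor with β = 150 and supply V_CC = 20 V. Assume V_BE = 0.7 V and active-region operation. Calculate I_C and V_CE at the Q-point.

I_C ≈ 5.2 mA, V_CE ≈ 12 V

Base loop: V_CC = I_B·R_B + V_BE, so I_B = (20 − 0.7)/560 kΩ = 0.0345 mA.
In the active region I_C = β·I_B = 150 × 0.0345 = 5.17 mA.
Collector loop: V_CE = V_CC − I_C·R_C = 20 − 5.17×1.5 = 12.2 V.
Since V_CE = 12.2 V > V_CE(sat) ≈ 0.2 V, the transistor is in the active region as assumed.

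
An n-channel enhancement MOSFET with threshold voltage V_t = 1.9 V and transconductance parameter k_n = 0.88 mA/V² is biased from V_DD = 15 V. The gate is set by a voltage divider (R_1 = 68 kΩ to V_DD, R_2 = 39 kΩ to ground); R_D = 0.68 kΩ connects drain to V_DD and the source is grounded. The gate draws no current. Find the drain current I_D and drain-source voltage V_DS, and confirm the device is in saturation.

V_G = V_DD·R_2/(R_1+R_2) = 15×39/107 = 5.47 V. With the source grounded, V_GS = V_G = 5.47 V.
Assume saturation: I_D = (k_n/2)(V_GS − V_t)² = (0.88/2)×(5.47 − 1.9)² = 0.44×3.57² = 5.6 mA.
V_DS = V_DD − I_D·R_D = 15 − 5.6×0.68 = 11.2 V.
Saturation requires V_DS ≥ V_GS − V_t = 3.57 V; 11.2 ≥ 3.57 ✓.

I_D ≈ 5.6 mA, V_DS ≈ 11 V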